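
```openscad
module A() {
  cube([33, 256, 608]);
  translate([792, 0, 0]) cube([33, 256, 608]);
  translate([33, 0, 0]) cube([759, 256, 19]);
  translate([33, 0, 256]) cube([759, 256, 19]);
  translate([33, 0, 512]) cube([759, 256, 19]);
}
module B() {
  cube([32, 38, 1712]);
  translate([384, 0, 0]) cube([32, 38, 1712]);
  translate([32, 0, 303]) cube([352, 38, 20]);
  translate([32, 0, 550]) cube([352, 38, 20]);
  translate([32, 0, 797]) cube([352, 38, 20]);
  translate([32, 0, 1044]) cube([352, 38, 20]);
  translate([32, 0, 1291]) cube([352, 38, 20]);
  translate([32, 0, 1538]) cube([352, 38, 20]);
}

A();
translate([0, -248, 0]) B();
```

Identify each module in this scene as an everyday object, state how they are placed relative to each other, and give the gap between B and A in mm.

A is a bookshelf. B is a ladder. The ladder is on the floor beside the bookshelf on its −y side. The gap between the ladder and the bookshelf is 210 mm.

The ladder's nearest face is 210 mm from the bookshelf's −y face.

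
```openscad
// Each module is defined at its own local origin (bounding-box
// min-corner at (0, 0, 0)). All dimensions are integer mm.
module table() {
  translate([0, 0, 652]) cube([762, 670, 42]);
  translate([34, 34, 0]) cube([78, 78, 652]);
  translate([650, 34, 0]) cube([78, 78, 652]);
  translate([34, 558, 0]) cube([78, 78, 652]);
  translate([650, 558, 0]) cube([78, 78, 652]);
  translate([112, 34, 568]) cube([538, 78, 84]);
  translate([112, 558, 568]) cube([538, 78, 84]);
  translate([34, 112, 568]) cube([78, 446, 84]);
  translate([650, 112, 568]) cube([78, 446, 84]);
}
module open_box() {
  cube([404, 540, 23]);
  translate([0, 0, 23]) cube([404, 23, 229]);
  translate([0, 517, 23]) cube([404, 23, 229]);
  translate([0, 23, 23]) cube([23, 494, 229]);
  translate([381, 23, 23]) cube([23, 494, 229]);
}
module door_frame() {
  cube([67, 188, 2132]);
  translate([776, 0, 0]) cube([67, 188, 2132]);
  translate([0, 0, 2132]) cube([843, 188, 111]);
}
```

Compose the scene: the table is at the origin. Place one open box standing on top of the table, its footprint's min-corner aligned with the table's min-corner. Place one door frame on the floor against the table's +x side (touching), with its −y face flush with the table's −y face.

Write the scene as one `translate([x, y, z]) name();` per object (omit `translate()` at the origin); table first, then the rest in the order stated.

table();
translate([0, 0, 694]) open_box();
translate([762, 0, 0]) door_frame();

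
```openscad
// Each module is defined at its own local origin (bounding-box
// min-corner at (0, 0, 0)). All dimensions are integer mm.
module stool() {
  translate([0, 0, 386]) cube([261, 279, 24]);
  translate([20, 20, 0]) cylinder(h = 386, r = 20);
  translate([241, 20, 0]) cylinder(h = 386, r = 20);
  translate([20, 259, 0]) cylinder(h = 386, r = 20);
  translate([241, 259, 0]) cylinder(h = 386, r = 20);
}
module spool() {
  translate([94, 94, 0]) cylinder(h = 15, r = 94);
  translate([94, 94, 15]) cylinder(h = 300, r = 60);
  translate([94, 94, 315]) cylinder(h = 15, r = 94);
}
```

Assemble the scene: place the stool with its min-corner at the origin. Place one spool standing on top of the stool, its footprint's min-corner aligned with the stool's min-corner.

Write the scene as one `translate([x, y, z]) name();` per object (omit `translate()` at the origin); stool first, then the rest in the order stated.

stool();
translate([0, 0, 410]) spool();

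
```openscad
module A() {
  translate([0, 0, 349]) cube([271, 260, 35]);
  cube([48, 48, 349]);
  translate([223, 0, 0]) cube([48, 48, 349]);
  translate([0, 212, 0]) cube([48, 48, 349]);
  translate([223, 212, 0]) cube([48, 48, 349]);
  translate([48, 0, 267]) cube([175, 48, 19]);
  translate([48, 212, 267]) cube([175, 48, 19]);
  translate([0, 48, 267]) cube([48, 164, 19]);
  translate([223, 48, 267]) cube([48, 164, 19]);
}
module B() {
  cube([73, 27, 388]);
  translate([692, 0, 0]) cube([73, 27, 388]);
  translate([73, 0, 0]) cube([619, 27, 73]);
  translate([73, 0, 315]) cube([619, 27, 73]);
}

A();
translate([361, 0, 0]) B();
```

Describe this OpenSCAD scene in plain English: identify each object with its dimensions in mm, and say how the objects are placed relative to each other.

A is a simple wooden stool: a rectangular seat 271 mm (x) by 260 mm (y), 35 mm thick, top face at z = 384 mm, on four square legs, each 48×48 mm in cross-section. The legs rest on z = 0, each flush with a corner of the seat. Four stretchers, 48 mm wide and 19 mm tall, connect adjacent legs with their undersides at z = 267 mm, each running between the inner faces of the legs it joins and aligned with the legs' outer faces on the other axis.

B is a rectangular picture frame lying in the x–z plane (depth along y). The opening is 619 mm wide (x) by 242 mm tall (z), surrounded by a border 73 mm wide on all four sides. The frame is 27 mm deep and is made of two full-height vertical stiles with two horizontal rails fitted between them.

The picture frame is on the floor beside the stool on its +x side.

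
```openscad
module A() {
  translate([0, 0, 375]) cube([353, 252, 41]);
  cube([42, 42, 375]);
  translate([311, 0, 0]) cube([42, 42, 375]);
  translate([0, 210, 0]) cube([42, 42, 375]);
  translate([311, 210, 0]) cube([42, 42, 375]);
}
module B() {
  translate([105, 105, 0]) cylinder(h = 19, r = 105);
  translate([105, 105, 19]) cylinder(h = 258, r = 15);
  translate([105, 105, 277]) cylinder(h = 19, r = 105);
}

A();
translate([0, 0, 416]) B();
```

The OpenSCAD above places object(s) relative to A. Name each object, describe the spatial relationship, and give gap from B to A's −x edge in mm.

The spool's min-x is at 0; the stool's min-x is 0; gap = 0 mm.

A is a stool. B is a spool. The spool is on top of the stool. The gap from the spool to the stool's −x edge is 0 mm.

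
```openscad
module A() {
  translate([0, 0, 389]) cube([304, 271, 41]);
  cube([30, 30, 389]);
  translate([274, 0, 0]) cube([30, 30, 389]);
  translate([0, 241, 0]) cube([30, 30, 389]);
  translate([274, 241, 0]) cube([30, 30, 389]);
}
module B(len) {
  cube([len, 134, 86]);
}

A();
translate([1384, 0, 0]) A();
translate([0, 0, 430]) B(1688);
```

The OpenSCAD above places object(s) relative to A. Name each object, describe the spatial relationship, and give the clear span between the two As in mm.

A is a stool. B is a beam. A beam spans the tops of two stools. The clear span between the two stools is 1080 mm.

Second stool starts at x = 1384; first ends at x = 304; clear span = 1384 − 304 = 1080 mm.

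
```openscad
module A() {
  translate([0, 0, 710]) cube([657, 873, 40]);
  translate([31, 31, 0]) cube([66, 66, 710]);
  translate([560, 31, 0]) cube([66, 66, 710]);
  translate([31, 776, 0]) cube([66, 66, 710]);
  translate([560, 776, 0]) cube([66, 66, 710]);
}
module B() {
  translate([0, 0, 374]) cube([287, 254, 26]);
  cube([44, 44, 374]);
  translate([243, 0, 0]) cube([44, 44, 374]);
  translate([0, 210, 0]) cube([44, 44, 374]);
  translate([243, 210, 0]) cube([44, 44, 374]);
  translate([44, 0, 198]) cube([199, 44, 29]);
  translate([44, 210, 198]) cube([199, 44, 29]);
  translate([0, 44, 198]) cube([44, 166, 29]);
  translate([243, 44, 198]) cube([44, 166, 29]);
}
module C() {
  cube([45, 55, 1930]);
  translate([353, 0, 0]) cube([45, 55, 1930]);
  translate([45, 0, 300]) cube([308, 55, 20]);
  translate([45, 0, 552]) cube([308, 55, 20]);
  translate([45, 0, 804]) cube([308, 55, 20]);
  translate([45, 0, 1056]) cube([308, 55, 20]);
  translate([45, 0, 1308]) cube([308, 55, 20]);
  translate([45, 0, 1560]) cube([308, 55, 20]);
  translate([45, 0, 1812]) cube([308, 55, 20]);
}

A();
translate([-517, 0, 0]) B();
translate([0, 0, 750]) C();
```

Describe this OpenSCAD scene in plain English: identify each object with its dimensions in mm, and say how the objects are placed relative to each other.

A is a rectangular dining table. The top is 657×873×40 mm with its upper surface at z = 750 mm. It stands on four 66×66 mm square legs, each inset 31 mm from the nearest pair of top edges, running from the floor to the underside of the top.

B is a four-legged stool. The seat is 287×254 mm, 26 mm thick, top at z = 400 mm. It stands on four square legs, each 44×44 mm in cross-section, from z = 0 to the seat underside, each flush with a corner of the seat. Four stretchers, 44 mm wide and 29 mm tall, connect adjacent legs with their undersides at z = 198 mm, each running between the inner faces of the legs it joins and aligned with the legs' outer faces on the other axis.

C is a wooden ladder with two side rails of 45×55 mm section and 1930 mm height, set 398 mm apart overall. Between them run 7 rectangular rungs (55 mm deep, 20 mm thick), front faces flush with the rails' −y face. The bottom of the first rung is 300 mm above the floor and each subsequent rung is 252 mm higher than the one below.

The stool is on the floor beside the table on its −x side. The ladder is on top of the table.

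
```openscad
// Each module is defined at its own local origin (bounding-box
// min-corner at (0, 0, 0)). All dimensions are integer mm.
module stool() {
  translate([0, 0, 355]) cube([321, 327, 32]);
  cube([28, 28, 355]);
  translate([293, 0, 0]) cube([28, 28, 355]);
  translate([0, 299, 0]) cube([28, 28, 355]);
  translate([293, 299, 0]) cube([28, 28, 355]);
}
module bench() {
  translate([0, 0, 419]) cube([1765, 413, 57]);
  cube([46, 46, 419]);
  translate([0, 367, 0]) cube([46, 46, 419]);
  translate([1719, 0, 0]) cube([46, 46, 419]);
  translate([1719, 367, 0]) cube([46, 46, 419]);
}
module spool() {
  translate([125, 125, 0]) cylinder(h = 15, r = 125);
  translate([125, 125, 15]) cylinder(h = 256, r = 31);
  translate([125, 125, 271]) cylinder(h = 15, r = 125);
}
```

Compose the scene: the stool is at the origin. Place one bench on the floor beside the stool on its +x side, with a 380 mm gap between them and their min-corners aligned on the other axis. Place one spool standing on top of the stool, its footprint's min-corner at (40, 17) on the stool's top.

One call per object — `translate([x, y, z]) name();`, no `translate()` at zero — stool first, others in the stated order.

stool();
translate([701, 0, 0]) bench();
translate([40, 17, 387]) spool();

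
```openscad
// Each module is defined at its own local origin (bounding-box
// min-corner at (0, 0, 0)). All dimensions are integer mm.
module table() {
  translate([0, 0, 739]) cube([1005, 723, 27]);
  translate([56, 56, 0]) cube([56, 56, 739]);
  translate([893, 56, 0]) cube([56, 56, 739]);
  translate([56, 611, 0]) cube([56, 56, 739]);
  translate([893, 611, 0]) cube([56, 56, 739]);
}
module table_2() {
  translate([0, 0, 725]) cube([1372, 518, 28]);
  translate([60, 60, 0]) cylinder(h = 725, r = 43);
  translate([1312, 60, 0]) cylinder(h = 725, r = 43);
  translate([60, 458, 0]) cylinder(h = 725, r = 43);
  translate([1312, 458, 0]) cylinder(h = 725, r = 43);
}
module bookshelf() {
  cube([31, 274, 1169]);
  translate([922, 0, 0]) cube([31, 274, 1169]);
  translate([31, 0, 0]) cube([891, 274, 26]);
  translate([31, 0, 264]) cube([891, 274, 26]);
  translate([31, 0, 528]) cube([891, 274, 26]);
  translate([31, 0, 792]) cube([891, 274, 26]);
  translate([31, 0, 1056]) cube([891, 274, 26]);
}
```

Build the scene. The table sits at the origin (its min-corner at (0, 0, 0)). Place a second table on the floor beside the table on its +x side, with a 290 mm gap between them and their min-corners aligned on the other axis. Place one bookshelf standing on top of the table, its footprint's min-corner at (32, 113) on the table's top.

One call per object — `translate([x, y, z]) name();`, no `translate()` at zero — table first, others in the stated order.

table();
translate([1295, 0, 0]) table_2();
translate([32, 113, 766]) bookshelf();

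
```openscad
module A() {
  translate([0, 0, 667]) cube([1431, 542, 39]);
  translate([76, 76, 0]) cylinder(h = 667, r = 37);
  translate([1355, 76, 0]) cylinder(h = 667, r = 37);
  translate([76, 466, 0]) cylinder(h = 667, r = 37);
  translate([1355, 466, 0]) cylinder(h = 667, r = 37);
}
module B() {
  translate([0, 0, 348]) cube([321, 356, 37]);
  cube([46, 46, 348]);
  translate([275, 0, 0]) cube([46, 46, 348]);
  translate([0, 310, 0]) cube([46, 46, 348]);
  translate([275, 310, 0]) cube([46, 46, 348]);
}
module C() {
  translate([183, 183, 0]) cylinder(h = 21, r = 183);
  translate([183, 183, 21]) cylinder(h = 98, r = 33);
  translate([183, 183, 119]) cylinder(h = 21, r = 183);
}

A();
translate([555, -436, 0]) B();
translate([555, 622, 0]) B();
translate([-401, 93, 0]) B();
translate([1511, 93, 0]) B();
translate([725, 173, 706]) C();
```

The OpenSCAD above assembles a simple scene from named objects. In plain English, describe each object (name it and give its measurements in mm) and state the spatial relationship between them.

A is a table: top 1431 mm (x) × 542 mm (y), 39 mm thick, upper face at z = 706 mm, on four round legs of 74 mm diameter, each leg's bounding box inset 39 mm from the nearest pair of top edges, running from z = 0 to the bottom of the top.

B is a simple wooden stool: a rectangular seat 321 mm (x) by 356 mm (y), 37 mm thick, top face at z = 385 mm, on four square legs, each 46×46 mm in cross-section. The legs rest on z = 0, each flush with a corner of the seat.

C is a spool: two coaxial disc flanges of radius 183 mm and thickness 21 mm, joined by a core cylinder of radius 33 mm and height 98 mm. The lower flange rests on z = 0 and the three cylinders share a vertical axis.

Four stools sit around the table at the −y, +y, −x, +x sides. The spool is on top of the table.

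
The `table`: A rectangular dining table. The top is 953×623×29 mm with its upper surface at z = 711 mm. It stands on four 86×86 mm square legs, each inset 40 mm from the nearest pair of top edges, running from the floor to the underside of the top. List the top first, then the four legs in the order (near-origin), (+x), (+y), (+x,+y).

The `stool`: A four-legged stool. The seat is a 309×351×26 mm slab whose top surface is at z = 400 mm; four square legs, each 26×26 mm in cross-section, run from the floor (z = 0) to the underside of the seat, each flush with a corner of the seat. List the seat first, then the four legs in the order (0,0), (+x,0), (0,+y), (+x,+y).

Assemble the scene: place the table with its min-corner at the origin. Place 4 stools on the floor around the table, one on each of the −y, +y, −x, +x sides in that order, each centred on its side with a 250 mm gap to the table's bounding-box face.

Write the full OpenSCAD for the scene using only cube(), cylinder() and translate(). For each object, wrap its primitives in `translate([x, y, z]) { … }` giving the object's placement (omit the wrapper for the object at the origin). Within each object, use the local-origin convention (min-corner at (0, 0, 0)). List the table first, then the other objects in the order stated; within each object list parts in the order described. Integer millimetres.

translate([0, 0, 682]) cube([953, 623, 29]);
translate([40, 40, 0]) cube([86, 86, 682]);
translate([827, 40, 0]) cube([86, 86, 682]);
translate([40, 497, 0]) cube([86, 86, 682]);
translate([827, 497, 0]) cube([86, 86, 682]);
translate([322, -601, 0]) {
  translate([0, 0, 374]) cube([309, 351, 26]);
  cube([26, 26, 374]);
  translate([283, 0, 0]) cube([26, 26, 374]);
  translate([0, 325, 0]) cube([26, 26, 374]);
  translate([283, 325, 0]) cube([26, 26, 374]);
}
translate([322, 873, 0]) {
  translate([0, 0, 374]) cube([309, 351, 26]);
  cube([26, 26, 374]);
  translate([283, 0, 0]) cube([26, 26, 374]);
  translate([0, 325, 0]) cube([26, 26, 374]);
  translate([283, 325, 0]) cube([26, 26, 374]);
}
translate([-559, 136, 0]) {
  translate([0, 0, 374]) cube([309, 351, 26]);
  cube([26, 26, 374]);
  translate([283, 0, 0]) cube([26, 26, 374]);
  translate([0, 325, 0]) cube([26, 26, 374]);
  translate([283, 325, 0]) cube([26, 26, 374]);
}
translate([1203, 136, 0]) {
  translate([0, 0, 374]) cube([309, 351, 26]);
  cube([26, 26, 374]);
  translate([283, 0, 0]) cube([26, 26, 374]);
  translate([0, 325, 0]) cube([26, 26, 374]);
  translate([283, 325, 0]) cube([26, 26, 374]);
}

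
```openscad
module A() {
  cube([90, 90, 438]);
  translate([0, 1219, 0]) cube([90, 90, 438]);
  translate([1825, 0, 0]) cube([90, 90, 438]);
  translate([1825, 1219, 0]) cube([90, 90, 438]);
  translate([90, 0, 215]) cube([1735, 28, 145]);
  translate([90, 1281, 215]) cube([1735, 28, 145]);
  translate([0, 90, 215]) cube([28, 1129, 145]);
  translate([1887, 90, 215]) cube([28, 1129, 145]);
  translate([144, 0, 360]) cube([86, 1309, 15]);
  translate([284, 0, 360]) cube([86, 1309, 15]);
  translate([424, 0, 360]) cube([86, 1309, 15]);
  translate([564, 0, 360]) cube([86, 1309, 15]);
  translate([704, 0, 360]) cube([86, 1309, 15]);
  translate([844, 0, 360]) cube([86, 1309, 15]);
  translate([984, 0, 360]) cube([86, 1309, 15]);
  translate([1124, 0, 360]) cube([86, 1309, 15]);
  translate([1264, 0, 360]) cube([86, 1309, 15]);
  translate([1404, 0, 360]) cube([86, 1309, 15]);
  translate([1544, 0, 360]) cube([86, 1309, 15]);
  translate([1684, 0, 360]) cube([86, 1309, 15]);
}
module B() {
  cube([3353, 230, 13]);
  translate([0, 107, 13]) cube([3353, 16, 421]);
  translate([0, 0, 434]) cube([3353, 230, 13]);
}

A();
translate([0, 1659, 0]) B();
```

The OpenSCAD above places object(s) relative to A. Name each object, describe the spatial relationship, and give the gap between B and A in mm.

The I-beam's nearest face is 350 mm from the bed frame's +y face.

A is a bed frame. B is an I-beam. The I-beam is on the floor beside the bed frame on its +y side. The gap between the I-beam and the bed frame is 350 mm.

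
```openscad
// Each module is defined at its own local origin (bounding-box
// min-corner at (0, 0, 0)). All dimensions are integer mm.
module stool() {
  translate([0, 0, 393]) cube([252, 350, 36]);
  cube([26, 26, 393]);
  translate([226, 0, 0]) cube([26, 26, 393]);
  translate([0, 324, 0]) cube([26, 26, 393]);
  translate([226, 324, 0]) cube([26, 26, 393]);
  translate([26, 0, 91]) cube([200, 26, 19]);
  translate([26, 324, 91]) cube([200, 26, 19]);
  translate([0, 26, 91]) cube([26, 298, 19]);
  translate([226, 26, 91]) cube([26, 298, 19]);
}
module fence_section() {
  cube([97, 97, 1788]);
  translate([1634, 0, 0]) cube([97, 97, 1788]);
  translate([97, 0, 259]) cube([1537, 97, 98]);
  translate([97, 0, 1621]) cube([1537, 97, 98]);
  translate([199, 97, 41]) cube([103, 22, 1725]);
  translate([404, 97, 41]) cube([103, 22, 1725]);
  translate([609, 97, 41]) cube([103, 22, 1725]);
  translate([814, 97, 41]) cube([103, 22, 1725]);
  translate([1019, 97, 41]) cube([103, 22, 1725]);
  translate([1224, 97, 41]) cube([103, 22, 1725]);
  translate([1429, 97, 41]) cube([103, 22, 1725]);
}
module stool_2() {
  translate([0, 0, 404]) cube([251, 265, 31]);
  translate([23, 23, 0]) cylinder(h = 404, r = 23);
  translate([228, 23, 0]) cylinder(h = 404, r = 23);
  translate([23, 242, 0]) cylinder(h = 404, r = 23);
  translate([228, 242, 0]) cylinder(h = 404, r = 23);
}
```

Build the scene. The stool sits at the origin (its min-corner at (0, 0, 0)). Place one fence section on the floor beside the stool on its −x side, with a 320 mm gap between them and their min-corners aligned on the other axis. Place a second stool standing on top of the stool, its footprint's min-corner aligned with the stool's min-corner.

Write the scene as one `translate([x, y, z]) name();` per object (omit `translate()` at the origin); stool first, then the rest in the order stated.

stool();
translate([-2051, 0, 0]) fence_section();
translate([0, 0, 429]) stool_2();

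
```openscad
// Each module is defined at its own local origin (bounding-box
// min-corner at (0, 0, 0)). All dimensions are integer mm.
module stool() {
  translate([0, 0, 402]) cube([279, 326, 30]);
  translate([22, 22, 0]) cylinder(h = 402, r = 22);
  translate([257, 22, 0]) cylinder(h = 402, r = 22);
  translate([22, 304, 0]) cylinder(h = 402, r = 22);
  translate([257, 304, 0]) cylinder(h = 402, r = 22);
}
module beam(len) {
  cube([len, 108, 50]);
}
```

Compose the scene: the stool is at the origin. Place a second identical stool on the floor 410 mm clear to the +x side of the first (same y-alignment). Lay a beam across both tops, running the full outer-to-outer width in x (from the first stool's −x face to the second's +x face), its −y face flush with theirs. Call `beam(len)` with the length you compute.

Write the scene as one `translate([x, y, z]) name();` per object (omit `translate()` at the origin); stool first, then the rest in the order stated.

stool();
translate([689, 0, 0]) stool();
translate([0, 0, 432]) beam(968);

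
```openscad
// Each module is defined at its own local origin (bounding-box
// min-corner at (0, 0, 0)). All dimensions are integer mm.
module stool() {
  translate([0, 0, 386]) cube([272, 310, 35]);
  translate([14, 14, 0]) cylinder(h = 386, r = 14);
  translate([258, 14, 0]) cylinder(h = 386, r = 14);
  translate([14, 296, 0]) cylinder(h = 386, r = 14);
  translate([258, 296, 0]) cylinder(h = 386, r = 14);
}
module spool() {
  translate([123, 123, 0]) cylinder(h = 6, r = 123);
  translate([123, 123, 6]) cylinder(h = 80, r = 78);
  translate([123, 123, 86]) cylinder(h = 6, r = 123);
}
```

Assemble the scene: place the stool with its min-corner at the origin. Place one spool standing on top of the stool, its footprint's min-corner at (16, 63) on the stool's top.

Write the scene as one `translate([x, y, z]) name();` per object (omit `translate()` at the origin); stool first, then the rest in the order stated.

stool();
translate([16, 63, 421]) spool();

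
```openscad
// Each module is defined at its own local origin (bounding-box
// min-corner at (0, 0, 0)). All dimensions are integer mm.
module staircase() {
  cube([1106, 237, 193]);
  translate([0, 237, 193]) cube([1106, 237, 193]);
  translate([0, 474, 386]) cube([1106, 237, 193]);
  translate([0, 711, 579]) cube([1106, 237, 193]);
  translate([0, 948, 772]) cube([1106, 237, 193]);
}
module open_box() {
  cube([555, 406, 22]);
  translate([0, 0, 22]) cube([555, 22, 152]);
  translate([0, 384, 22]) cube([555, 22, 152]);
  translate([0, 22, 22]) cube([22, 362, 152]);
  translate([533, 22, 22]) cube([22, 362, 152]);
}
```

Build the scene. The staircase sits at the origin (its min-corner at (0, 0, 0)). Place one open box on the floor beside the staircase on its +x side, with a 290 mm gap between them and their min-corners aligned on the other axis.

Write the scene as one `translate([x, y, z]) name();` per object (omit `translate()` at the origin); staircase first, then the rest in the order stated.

staircase();
translate([1396, 0, 0]) open_box();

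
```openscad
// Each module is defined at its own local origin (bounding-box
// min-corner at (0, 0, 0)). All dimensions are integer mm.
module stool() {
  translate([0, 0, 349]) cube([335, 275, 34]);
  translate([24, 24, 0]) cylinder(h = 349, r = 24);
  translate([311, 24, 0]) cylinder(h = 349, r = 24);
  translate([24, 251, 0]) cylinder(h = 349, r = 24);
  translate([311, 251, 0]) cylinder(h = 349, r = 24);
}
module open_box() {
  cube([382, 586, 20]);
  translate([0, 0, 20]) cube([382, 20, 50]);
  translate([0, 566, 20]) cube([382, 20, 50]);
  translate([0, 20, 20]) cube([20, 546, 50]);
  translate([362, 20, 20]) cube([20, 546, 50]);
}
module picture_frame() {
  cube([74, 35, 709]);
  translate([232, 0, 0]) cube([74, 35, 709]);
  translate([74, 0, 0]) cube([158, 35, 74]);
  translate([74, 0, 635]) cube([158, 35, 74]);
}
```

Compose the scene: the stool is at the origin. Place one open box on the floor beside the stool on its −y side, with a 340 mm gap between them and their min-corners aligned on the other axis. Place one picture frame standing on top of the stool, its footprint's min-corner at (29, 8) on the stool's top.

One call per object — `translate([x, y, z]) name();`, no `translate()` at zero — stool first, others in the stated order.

stool();
translate([0, -926, 0]) open_box();
translate([29, 8, 383]) picture_frame();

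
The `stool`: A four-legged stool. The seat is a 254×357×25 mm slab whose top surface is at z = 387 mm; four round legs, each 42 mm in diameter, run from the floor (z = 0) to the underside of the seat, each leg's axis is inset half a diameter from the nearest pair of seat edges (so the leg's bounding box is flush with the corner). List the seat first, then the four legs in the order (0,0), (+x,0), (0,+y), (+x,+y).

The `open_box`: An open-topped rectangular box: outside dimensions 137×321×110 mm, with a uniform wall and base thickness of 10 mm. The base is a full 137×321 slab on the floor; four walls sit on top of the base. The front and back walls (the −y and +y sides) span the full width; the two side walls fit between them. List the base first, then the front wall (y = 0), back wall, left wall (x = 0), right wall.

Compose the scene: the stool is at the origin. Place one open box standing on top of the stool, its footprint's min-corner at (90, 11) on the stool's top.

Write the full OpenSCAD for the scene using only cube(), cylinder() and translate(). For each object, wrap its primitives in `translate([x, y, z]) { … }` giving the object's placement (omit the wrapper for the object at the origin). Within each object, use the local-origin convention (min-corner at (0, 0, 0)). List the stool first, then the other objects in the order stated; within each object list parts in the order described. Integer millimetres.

translate([0, 0, 362]) cube([254, 357, 25]);
translate([21, 21, 0]) cylinder(h = 362, r = 21);
translate([233, 21, 0]) cylinder(h = 362, r = 21);
translate([21, 336, 0]) cylinder(h = 362, r = 21);
translate([233, 336, 0]) cylinder(h = 362, r = 21);
translate([90, 11, 387]) {
  cube([137, 321, 10]);
  translate([0, 0, 10]) cube([137, 10, 100]);
  translate([0, 311, 10]) cube([137, 10, 100]);
  translate([0, 10, 10]) cube([10, 301, 100]);
  translate([127, 10, 10]) cube([10, 301, 100]);
}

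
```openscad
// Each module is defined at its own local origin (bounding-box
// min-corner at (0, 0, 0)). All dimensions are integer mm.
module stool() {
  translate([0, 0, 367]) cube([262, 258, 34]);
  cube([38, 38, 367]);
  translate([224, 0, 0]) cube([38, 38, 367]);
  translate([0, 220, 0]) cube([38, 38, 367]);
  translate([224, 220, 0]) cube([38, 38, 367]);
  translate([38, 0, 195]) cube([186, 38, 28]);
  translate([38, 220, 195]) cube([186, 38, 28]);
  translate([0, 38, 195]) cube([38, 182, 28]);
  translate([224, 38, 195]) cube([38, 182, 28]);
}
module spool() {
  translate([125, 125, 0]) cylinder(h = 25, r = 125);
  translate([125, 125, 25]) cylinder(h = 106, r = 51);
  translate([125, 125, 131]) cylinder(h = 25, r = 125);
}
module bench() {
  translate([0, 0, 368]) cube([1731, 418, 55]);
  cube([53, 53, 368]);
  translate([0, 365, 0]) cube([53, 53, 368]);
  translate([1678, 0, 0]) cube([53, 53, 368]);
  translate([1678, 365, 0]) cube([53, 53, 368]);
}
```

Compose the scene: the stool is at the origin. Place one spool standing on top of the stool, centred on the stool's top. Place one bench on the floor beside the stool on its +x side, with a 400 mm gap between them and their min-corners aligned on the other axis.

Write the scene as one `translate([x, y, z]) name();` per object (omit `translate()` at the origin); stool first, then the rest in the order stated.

stool();
translate([6, 4, 401]) spool();
translate([662, 0, 0]) bench();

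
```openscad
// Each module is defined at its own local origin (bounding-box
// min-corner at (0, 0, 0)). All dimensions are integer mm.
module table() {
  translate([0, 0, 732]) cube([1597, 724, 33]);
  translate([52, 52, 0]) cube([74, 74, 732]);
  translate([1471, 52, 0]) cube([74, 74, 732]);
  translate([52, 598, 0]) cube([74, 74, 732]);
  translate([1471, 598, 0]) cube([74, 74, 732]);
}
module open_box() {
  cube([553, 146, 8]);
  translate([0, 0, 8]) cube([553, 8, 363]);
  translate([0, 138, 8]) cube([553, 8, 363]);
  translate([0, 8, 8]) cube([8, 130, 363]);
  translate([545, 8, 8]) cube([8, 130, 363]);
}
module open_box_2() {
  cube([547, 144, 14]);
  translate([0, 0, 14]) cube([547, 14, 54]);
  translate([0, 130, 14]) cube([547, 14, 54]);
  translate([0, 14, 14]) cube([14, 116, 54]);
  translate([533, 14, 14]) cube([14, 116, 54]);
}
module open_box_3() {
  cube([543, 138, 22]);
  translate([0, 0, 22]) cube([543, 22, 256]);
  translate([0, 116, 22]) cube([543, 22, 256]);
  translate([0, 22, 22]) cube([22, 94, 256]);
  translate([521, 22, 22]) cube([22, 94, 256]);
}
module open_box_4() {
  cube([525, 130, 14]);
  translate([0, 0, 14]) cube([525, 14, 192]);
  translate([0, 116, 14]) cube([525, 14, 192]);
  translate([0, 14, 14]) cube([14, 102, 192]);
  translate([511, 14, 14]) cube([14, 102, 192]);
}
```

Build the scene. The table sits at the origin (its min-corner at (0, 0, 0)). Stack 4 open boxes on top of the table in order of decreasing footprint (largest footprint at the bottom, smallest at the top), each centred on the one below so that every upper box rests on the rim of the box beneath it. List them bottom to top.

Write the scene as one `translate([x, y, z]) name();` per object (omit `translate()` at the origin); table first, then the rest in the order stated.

table();
translate([522, 289, 765]) open_box();
translate([525, 290, 1136]) open_box_2();
translate([527, 293, 1204]) open_box_3();
translate([536, 297, 1482]) open_box_4();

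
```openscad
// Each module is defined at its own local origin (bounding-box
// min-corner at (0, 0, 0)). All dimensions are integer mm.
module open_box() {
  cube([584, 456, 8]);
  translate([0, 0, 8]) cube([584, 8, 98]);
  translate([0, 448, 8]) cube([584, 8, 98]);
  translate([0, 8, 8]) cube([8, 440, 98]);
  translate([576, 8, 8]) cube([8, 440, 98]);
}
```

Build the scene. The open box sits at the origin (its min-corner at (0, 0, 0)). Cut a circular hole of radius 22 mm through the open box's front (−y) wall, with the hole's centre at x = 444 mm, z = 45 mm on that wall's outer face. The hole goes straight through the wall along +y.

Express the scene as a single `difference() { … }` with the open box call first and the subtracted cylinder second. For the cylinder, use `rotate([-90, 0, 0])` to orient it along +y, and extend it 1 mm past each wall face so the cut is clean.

difference() {
  open_box();
  translate([444, -1, 45]) rotate([-90, 0, 0]) cylinder(h = 10, r = 22);
}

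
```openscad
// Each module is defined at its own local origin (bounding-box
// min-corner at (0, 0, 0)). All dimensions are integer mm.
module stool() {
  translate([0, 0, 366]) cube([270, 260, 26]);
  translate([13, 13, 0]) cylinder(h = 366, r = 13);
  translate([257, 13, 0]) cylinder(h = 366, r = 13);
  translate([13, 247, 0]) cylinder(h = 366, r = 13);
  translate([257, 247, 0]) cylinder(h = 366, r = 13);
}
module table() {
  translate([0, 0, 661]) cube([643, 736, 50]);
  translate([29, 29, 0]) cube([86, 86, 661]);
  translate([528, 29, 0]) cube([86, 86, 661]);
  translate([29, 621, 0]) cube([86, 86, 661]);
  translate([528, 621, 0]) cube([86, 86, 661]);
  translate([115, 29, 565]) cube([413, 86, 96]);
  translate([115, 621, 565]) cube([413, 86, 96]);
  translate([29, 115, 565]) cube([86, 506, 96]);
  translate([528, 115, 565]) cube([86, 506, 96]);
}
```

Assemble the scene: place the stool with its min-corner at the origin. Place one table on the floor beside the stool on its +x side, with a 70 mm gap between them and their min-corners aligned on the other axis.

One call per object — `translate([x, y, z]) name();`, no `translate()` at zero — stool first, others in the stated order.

stool();
translate([340, 0, 0]) table();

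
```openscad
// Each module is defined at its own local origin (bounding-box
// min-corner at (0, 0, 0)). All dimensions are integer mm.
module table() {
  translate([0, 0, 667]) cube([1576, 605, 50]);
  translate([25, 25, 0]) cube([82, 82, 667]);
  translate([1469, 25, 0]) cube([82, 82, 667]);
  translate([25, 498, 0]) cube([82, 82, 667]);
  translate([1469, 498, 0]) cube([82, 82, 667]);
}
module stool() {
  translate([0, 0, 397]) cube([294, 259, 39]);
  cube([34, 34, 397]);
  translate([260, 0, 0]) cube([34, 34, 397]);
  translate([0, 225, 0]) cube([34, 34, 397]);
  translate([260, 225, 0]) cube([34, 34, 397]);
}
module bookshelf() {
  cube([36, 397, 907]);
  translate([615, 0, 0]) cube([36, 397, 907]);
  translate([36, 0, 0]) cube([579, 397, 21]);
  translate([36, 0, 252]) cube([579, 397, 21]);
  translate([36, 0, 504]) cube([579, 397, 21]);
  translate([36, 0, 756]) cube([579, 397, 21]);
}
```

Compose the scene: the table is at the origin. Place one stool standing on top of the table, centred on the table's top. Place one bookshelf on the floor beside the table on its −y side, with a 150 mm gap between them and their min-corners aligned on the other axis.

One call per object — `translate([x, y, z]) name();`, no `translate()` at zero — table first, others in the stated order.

table();
translate([641, 173, 717]) stool();
translate([0, -547, 0]) bookshelf();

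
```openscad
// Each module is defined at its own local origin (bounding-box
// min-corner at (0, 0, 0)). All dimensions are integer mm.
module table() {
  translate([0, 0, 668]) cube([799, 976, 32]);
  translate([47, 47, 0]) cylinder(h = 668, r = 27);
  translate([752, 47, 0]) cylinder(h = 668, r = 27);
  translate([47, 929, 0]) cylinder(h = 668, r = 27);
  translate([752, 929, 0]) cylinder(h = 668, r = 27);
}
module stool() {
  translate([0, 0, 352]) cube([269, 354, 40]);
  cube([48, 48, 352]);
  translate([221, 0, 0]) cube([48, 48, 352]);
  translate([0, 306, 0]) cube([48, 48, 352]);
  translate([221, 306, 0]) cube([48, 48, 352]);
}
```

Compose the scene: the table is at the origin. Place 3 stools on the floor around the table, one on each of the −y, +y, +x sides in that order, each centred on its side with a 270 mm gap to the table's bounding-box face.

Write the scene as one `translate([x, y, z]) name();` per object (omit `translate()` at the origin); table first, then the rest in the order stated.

table();
translate([265, -624, 0]) stool();
translate([265, 1246, 0]) stool();
translate([1069, 311, 0]) stool();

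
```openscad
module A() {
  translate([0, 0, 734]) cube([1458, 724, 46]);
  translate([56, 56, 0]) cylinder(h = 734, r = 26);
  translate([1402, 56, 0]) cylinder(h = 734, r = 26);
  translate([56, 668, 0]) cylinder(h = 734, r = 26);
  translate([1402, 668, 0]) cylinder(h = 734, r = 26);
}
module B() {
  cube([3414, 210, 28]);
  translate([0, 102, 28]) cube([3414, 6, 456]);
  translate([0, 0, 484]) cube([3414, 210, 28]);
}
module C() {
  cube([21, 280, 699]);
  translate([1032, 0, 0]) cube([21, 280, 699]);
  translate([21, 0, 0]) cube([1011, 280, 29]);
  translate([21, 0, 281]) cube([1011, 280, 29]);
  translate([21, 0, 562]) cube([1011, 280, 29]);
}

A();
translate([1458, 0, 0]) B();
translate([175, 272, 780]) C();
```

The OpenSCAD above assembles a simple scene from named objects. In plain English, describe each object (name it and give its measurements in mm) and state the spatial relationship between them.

A is a rectangular dining table. The top is 1458×724×46 mm with its upper surface at z = 780 mm. It stands on four round legs of 52 mm diameter, each leg's bounding box inset 30 mm from the nearest pair of top edges, running from the floor to the underside of the top.

B is an I-beam lying along x, 3414 mm long. Overall section height 512 mm. Two flanges 210 mm wide (y) and 28 mm thick, one on the floor and one at the top; a web 6 mm thick runs between them, centred on the flange width.

C is an open bookshelf. Two side panels, each 21 mm thick, 280 mm deep and 699 mm tall, stand 1053 mm apart (outside-to-outside). Between them sit 3 shelves, each 29 mm thick and 280 mm deep, spanning the full gap between the sides. The bottom shelf rests on the floor (its underside at z = 0) and the clear gap between one shelf's top and the next shelf's underside is 252 mm.

The I-beam is against the table's +x side, with their −y faces flush. The bookshelf is on top of the table.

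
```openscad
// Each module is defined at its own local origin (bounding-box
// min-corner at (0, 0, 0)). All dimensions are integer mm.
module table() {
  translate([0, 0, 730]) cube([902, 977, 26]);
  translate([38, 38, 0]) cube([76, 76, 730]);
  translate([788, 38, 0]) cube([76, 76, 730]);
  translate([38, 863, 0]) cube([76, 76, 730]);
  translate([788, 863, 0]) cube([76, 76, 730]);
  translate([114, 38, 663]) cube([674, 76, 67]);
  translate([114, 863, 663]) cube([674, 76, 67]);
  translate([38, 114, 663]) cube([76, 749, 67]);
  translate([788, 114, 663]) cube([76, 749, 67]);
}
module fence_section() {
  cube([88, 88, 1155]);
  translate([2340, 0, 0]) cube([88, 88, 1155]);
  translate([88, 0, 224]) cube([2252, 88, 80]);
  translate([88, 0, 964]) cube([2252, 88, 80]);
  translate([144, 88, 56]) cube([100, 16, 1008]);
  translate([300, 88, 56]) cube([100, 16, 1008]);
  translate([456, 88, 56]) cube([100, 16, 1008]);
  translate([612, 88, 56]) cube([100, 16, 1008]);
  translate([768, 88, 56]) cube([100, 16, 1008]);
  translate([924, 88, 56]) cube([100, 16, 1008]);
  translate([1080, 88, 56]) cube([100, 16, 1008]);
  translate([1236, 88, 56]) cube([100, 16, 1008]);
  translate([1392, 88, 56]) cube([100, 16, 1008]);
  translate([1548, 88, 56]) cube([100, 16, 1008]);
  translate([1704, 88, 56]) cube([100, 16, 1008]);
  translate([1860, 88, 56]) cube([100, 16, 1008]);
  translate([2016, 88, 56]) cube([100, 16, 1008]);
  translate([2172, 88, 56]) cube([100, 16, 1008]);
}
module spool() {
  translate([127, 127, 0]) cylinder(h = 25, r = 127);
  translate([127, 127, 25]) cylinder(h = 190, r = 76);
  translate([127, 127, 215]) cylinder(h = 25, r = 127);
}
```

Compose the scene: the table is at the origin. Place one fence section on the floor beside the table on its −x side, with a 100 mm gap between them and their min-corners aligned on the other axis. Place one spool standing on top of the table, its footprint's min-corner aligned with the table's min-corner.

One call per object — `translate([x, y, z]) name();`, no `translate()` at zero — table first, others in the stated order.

table();
translate([-2528, 0, 0]) fence_section();
translate([0, 0, 756]) spool();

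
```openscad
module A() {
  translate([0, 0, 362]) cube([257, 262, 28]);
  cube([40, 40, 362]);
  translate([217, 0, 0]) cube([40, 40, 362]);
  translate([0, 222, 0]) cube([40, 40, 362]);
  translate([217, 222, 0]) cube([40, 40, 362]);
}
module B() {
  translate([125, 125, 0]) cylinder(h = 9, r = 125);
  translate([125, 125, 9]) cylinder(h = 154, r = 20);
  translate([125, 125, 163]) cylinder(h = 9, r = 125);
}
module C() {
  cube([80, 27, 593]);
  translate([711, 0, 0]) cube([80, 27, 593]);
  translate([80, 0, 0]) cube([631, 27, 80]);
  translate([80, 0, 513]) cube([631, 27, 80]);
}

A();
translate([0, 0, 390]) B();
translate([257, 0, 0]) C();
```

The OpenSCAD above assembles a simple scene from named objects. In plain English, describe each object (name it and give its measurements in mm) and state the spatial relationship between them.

A is a four-legged stool. The seat is a 257×262×28 mm slab whose top surface is at z = 390 mm; four square legs, each 40×40 mm in cross-section, run from the floor (z = 0) to the underside of the seat, each flush with a corner of the seat.

B is a spool: two coaxial disc flanges of radius 125 mm and thickness 9 mm, joined by a core cylinder of radius 20 mm and height 154 mm. The lower flange rests on z = 0 and the three cylinders share a vertical axis.

C is a picture frame with a 631×433 mm rectangular opening (x by z) and a uniform 80 mm border on every side. Frame depth is 27 mm along y. It is built from two vertical stiles running the full outside height and two horizontal rails spanning the gap between the stiles.

The spool is on top of the stool. The picture frame is against the stool's +x side, with their −y faces flush.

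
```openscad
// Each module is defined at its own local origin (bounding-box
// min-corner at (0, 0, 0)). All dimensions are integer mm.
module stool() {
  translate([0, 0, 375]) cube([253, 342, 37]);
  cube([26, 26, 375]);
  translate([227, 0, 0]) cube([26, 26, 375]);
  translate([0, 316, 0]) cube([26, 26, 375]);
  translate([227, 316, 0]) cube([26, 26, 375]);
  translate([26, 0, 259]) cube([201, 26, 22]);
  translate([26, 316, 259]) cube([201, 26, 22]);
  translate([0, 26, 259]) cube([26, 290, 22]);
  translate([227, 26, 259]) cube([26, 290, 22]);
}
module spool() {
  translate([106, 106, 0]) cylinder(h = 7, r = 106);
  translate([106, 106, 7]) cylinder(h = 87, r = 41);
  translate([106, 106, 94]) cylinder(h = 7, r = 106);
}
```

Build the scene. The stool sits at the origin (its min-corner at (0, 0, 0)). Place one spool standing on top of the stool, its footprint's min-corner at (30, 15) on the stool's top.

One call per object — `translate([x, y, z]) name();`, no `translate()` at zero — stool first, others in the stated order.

stool();
translate([30, 15, 412]) spool();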